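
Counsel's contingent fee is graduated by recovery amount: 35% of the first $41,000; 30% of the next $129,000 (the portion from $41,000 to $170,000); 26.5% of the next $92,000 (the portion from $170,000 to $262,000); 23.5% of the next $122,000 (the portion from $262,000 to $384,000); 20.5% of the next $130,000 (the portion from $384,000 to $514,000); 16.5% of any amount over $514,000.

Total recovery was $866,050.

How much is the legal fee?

First $41,000 at 35% = $14,350.00
Next $129,000 at 30% = $38,700.00
Next $92,000 at 26.5% = $24,380.00
Next $122,000 at 23.5% = $28,670.00
Next $130,000 at 20.5% = $26,650.00
Remaining $352,050 at 16.5% = $58,088.25
Fee: $14,350.00 + $38,700.00 + $24,380.00 + $28,670.00 + $26,650.00 + $58,088.25 = $190,838.25

$190,838.25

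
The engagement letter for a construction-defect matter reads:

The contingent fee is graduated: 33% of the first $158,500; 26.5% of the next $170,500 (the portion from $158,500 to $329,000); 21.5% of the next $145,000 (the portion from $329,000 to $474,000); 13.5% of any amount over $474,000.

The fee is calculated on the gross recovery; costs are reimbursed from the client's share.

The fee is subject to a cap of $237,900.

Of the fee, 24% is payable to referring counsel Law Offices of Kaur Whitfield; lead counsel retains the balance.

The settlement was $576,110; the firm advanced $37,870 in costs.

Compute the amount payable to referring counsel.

Fee base is the gross recovery, $576,110; costs are reimbursed separately.
First $158,500 at 33% = $52,305.00
Next $170,500 at 26.5% = $45,182.50
Next $145,000 at 21.5% = $31,175.00
Remaining $102,110 at 13.5% = $13,784.85
Fee: $52,305.00 + $45,182.50 + $31,175.00 + $13,784.85 = $142,447.35
$142,447.35 is under the $237,900 cap.
Referral share: 24% of $142,447.35 = $34,187.36; lead counsel retains $142,447.35 − $34,187.36 = $108,259.99.

$34,187.36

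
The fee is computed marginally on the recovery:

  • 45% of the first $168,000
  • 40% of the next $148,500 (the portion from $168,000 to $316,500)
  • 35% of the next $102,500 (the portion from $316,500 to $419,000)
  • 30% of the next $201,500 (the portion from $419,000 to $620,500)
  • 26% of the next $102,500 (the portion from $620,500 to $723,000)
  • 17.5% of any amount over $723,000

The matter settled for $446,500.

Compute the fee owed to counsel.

First $168,000 at 45% = $75,600.00
Next $148,500 at 40% = $59,400.00
Next $102,500 at 35% = $35,875.00
Remaining $27,500 at 30% = $8,250.00
Fee: $75,600.00 + $59,400.00 + $35,875.00 + $8,250.00 = $179,125.00

$179,125.00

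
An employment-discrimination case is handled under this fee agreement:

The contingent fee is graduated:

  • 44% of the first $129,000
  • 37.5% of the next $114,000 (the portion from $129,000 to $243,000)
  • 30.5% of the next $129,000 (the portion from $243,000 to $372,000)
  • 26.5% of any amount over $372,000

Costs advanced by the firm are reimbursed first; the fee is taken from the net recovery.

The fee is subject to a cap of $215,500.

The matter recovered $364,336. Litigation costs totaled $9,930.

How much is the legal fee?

Fee base (net of costs): $364,336 − $9,930 = $354,406
First $129,000 at 44% = $56,760.00
Next $114,000 at 37.5% = $42,750.00
Remaining $111,406 at 30.5% = $33,978.83
Fee: $56,760.00 + $42,750.00 + $33,978.83 = $133,488.83
$133,488.83 is under the $215,500 cap.

$133,488.83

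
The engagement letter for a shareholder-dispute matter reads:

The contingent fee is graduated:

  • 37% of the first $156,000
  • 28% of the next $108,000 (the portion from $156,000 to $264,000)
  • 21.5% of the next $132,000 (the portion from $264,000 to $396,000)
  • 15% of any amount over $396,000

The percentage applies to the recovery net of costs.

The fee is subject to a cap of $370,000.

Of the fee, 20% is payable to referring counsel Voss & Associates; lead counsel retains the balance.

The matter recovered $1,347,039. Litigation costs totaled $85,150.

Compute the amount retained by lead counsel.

$196,978.68

Fee base (net of costs): $1,347,039 − $85,150 = $1,261,889
First $156,000 at 37% = $57,720.00
Next $108,000 at 28% = $30,240.00
Next $132,000 at 21.5% = $28,380.00
Remaining $865,889 at 15% = $129,883.35
Fee: $57,720.00 + $30,240.00 + $28,380.00 + $129,883.35 = $246,223.35
$246,223.35 is under the $370,000 cap.
Referral share: 20% of $246,223.35 = $49,244.67; lead counsel retains $246,223.35 − $49,244.67 = $196,978.68.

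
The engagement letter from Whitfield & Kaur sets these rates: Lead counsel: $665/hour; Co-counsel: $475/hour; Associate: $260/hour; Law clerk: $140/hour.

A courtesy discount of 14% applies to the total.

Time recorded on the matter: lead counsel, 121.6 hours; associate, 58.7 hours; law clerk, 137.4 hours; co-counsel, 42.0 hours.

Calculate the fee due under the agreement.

Lead counsel: 121.6 × $665 = $80,864.00
Co-counsel: 42.0 × $475 = $19,950.00
Associate: 58.7 × $260 = $15,262.00
Law clerk: 137.4 × $140 = $19,236.00
Subtotal: $135,312.00
Less 14% discount: −$18,943.68
Total: $135,312.00 − $18,943.68 = $116,368.32

$116,368.32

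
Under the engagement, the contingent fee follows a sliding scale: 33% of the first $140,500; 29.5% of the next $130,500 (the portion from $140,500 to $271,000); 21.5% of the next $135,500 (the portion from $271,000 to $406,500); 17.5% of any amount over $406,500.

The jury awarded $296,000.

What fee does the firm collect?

$90,237.50

First $140,500 at 33% = $46,365.00
Next $130,500 at 29.5% = $38,497.50
Remaining $25,000 at 21.5% = $5,375.00
Fee: $46,365.00 + $38,497.50 + $5,375.00 = $90,237.50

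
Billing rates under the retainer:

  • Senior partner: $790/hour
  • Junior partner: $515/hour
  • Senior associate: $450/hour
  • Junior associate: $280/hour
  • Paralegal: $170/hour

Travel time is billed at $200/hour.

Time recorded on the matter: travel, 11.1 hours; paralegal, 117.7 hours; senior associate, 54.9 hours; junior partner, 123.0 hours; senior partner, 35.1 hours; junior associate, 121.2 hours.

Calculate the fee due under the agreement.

$171,944.00

Senior partner: 35.1 × $790 = $27,729.00
Junior partner: 123.0 × $515 = $63,345.00
Senior associate: 54.9 × $450 = $24,705.00
Junior associate: 121.2 × $280 = $33,936.00
Paralegal: 117.7 × $170 = $20,009.00
Subtotal: $27,729.00 + $63,345.00 + $24,705.00 + $33,936.00 + $20,009.00 = $169,724.00
Travel: 11.1 × $200 = $2,220.00
Total: $169,724.00 + $2,220.00 = $171,944.00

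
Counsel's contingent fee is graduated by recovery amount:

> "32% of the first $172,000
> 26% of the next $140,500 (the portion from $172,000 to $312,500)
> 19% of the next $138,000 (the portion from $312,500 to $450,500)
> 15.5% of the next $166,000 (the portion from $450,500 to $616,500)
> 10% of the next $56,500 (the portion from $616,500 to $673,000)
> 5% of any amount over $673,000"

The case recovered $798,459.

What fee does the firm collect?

$155,442.95

First $172,000 at 32% = $55,040.00
Next $140,500 at 26% = $36,530.00
Next $138,000 at 19% = $26,220.00
Next $166,000 at 15.5% = $25,730.00
Next $56,500 at 10% = $5,650.00
Remaining $125,459 at 5% = $6,272.95
Fee: $55,040.00 + $36,530.00 + $26,220.00 + $25,730.00 + $5,650.00 + $6,272.95 = $155,442.95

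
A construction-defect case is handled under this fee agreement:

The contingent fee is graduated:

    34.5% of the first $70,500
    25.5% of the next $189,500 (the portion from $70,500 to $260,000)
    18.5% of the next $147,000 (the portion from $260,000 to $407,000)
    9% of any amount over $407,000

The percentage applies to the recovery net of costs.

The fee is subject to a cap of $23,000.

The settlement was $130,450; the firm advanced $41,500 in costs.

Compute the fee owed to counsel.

$23,000.00

Fee base (net of costs): $130,450 − $41,500 = $88,950
First $70,500 at 34.5% = $24,322.50
Remaining $18,450 at 25.5% = $4,704.75
Fee: $24,322.50 + $4,704.75 = $29,027.25
$29,027.25 exceeds the $23,000 cap, so the fee is capped at $23,000.00.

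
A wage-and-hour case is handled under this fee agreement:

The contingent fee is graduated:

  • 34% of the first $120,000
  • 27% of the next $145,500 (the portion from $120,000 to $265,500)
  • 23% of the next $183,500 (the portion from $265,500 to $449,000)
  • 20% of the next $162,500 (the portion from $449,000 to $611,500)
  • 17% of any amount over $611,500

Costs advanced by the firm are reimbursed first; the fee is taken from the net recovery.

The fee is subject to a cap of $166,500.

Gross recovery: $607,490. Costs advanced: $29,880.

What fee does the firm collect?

$148,012.00

Fee base (net of costs): $607,490 − $29,880 = $577,610
First $120,000 at 34% = $40,800.00
Next $145,500 at 27% = $39,285.00
Next $183,500 at 23% = $42,205.00
Remaining $128,610 at 20% = $25,722.00
Fee: $40,800.00 + $39,285.00 + $42,205.00 + $25,722.00 = $148,012.00
$148,012.00 is under the $166,500 cap.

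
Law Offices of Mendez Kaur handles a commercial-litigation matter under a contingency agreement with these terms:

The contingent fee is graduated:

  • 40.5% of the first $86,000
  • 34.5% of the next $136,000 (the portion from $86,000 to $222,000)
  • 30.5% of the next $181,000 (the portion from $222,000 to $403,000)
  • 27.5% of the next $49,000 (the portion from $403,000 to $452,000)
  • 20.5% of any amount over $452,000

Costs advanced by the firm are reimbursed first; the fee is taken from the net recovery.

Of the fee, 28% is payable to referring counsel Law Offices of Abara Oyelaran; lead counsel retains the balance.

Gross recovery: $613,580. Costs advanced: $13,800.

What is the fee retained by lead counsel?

Fee base (net of costs): $613,580 − $13,800 = $599,780
First $86,000 at 40.5% = $34,830.00
Next $136,000 at 34.5% = $46,920.00
Next $181,000 at 30.5% = $55,205.00
Next $49,000 at 27.5% = $13,475.00
Remaining $147,780 at 20.5% = $30,294.90
Fee: $34,830.00 + $46,920.00 + $55,205.00 + $13,475.00 + $30,294.90 = $180,724.90
Referral share: 28% of $180,724.90 = $50,602.97; lead counsel retains $180,724.90 − $50,602.97 = $130,121.93.

$130,121.93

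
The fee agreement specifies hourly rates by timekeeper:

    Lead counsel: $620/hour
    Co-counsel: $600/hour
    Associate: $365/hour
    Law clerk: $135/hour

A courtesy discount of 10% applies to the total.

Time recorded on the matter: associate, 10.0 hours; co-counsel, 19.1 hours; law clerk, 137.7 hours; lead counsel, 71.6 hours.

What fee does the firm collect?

Lead counsel: 71.6 × $620 = $44,392.00
Co-counsel: 19.1 × $600 = $11,460.00
Associate: 10.0 × $365 = $3,650.00
Law clerk: 137.7 × $135 = $18,589.50
Subtotal: $78,091.50
Less 10% discount: −$7,809.15
Total: $78,091.50 − $7,809.15 = $70,282.35

$70,282.35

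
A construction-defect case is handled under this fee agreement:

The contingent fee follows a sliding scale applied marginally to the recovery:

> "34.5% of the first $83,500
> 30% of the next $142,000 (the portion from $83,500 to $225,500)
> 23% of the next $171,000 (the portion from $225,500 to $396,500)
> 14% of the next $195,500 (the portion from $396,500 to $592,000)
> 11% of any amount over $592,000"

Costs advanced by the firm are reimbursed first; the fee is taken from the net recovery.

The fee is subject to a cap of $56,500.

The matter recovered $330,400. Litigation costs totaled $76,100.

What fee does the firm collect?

Fee base (net of costs): $330,400 − $76,100 = $254,300
First $83,500 at 34.5% = $28,807.50
Next $142,000 at 30% = $42,600.00
Remaining $28,800 at 23% = $6,624.00
Fee: $28,807.50 + $42,600.00 + $6,624.00 = $78,031.50
$78,031.50 exceeds the $56,500 cap, so the fee is capped at $56,500.00.

$56,500.00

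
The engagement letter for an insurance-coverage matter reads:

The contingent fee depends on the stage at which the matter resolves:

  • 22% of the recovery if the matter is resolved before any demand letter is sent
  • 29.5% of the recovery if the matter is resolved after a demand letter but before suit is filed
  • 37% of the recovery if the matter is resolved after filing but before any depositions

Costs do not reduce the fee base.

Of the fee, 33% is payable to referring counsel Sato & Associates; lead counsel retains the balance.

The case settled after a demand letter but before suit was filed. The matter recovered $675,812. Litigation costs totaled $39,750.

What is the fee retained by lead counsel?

$133,574.24

Fee base is the gross recovery, $675,812; costs are reimbursed separately.
The matter settled after a demand letter but before suit was filed, so the 29.5% rate applies.
$675,812 × 29.5% = $199,364.54
Referral share: 33% of $199,364.54 = $65,790.30; lead counsel retains $199,364.54 − $65,790.30 = $133,574.24.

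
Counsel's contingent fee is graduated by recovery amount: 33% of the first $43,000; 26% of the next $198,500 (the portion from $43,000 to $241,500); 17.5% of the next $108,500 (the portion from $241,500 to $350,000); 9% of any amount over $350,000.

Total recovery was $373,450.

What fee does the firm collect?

$86,898.00

First $43,000 at 33% = $14,190.00
Next $198,500 at 26% = $51,610.00
Next $108,500 at 17.5% = $18,987.50
Remaining $23,450 at 9% = $2,110.50
Fee: $14,190.00 + $51,610.00 + $18,987.50 + $2,110.50 = $86,898.00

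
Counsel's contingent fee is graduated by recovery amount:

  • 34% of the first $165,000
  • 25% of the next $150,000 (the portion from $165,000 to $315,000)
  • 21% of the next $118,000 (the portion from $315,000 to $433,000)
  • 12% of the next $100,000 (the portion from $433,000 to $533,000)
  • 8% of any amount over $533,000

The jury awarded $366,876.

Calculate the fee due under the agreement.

First $165,000 at 34% = $56,100.00
Next $150,000 at 25% = $37,500.00
Remaining $51,876 at 21% = $10,893.96
Fee: $56,100.00 + $37,500.00 + $10,893.96 = $104,493.96

$104,493.96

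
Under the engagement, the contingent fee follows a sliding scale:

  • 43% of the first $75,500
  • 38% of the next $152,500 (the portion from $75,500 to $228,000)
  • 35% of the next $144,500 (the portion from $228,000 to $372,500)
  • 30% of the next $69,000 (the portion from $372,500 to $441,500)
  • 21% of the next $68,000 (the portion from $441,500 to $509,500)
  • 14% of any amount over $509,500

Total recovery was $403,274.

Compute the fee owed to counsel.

$150,222.20

First $75,500 at 43% = $32,465.00
Next $152,500 at 38% = $57,950.00
Next $144,500 at 35% = $50,575.00
Remaining $30,774 at 30% = $9,232.20
Fee: $32,465.00 + $57,950.00 + $50,575.00 + $9,232.20 = $150,222.20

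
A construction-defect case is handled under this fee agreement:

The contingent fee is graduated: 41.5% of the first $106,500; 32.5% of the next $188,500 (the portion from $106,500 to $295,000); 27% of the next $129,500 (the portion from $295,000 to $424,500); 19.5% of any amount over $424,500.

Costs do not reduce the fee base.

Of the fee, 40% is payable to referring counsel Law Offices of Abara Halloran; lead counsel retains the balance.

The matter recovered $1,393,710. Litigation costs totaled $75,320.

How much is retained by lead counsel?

Fee base is the gross recovery, $1,393,710; costs are reimbursed separately.
First $106,500 at 41.5% = $44,197.50
Next $188,500 at 32.5% = $61,262.50
Next $129,500 at 27% = $34,965.00
Remaining $969,210 at 19.5% = $188,995.95
Fee: $44,197.50 + $61,262.50 + $34,965.00 + $188,995.95 = $329,420.95
Referral share: 40% of $329,420.95 = $131,768.38; lead counsel retains $329,420.95 − $131,768.38 = $197,652.57.

$197,652.57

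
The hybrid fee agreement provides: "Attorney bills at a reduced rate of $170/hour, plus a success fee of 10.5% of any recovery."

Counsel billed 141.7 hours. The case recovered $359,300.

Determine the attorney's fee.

Hourly: 141.7 × $170 = $24,089.00
Success fee: 10.5% of $359,300 = $37,726.50
Total: $24,089.00 + $37,726.50 = $61,815.50

$61,815.50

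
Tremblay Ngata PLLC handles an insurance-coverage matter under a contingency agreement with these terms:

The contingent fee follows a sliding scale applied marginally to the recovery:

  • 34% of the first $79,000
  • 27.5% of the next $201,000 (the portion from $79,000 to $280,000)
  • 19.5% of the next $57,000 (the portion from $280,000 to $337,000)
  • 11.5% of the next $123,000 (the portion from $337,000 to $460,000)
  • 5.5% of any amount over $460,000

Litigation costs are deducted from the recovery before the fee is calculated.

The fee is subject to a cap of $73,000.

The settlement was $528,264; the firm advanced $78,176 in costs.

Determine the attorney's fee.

Fee base (net of costs): $528,264 − $78,176 = $450,088
First $79,000 at 34% = $26,860.00
Next $201,000 at 27.5% = $55,275.00
Next $57,000 at 19.5% = $11,115.00
Remaining $113,088 at 11.5% = $13,005.12
Fee: $26,860.00 + $55,275.00 + $11,115.00 + $13,005.12 = $106,255.12
$106,255.12 exceeds the $73,000 cap, so the fee is capped at $73,000.00.

$73,000.00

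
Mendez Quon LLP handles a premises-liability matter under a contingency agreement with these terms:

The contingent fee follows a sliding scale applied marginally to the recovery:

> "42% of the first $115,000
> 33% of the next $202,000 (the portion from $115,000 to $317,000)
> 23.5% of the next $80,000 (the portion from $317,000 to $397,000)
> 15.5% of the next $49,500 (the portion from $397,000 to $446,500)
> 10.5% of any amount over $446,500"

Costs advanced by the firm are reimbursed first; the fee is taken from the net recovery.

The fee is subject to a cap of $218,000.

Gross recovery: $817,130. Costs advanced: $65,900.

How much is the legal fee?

Fee base (net of costs): $817,130 − $65,900 = $751,230
First $115,000 at 42% = $48,300.00
Next $202,000 at 33% = $66,660.00
Next $80,000 at 23.5% = $18,800.00
Next $49,500 at 15.5% = $7,672.50
Remaining $304,730 at 10.5% = $31,996.65
Fee: $48,300.00 + $66,660.00 + $18,800.00 + $7,672.50 + $31,996.65 = $173,429.15
$173,429.15 is under the $218,000 cap.

$173,429.15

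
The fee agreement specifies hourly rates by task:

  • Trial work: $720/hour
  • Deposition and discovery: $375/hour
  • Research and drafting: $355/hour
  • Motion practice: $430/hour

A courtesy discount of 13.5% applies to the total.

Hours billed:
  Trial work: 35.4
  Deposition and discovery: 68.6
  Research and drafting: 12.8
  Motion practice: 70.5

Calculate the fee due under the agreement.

Trial work: 35.4 × $720 = $25,488.00
Deposition and discovery: 68.6 × $375 = $25,725.00
Research and drafting: 12.8 × $355 = $4,544.00
Motion practice: 70.5 × $430 = $30,315.00
Subtotal: $86,072.00
Less 13.5% discount: −$11,619.72
Total: $86,072.00 − $11,619.72 = $74,452.28

$74,452.28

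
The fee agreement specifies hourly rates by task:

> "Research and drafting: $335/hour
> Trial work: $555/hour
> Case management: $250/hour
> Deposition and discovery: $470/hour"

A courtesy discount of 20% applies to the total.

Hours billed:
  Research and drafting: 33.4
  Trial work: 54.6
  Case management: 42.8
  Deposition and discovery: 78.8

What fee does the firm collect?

Research and drafting: 33.4 × $335 = $11,189.00
Trial work: 54.6 × $555 = $30,303.00
Case management: 42.8 × $250 = $10,700.00
Deposition and discovery: 78.8 × $470 = $37,036.00
Subtotal: $89,228.00
Less 20% discount: −$17,845.60
Total: $89,228.00 − $17,845.60 = $71,382.40

$71,382.40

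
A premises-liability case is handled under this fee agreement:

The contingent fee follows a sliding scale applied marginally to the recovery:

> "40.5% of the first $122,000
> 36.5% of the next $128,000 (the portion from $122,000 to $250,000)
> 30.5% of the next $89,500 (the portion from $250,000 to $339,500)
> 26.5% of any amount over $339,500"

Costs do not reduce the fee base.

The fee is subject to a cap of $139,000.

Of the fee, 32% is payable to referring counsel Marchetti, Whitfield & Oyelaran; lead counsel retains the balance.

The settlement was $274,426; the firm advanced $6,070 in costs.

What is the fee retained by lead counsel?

Fee base is the gross recovery, $274,426; costs are reimbursed separately.
First $122,000 at 40.5% = $49,410.00
Next $128,000 at 36.5% = $46,720.00
Remaining $24,426 at 30.5% = $7,449.93
Fee: $49,410.00 + $46,720.00 + $7,449.93 = $103,579.93
$103,579.93 is under the $139,000 cap.
Referral share: 32% of $103,579.93 = $33,145.58; lead counsel retains $103,579.93 − $33,145.58 = $70,434.35.

$70,434.35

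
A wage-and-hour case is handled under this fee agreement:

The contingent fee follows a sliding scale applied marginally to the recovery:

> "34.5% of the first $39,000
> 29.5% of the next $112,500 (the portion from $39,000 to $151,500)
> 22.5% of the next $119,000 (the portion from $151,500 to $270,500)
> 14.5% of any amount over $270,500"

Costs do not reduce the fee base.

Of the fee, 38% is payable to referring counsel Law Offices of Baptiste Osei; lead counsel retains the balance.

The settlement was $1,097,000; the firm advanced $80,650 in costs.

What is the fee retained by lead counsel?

Fee base is the gross recovery, $1,097,000; costs are reimbursed separately.
First $39,000 at 34.5% = $13,455.00
Next $112,500 at 29.5% = $33,187.50
Next $119,000 at 22.5% = $26,775.00
Remaining $826,500 at 14.5% = $119,842.50
Fee: $13,455.00 + $33,187.50 + $26,775.00 + $119,842.50 = $193,260.00
Referral share: 38% of $193,260.00 = $73,438.80; lead counsel retains $193,260.00 − $73,438.80 = $119,821.20.

$119,821.20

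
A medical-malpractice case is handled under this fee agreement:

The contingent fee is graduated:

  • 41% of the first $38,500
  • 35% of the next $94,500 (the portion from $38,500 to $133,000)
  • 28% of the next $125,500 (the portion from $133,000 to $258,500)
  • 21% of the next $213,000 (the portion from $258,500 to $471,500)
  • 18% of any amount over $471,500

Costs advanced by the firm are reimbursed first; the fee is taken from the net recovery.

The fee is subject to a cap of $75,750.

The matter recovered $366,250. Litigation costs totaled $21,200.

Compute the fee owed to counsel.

$75,750.00

Fee base (net of costs): $366,250 − $21,200 = $345,050
First $38,500 at 41% = $15,785.00
Next $94,500 at 35% = $33,075.00
Next $125,500 at 28% = $35,140.00
Remaining $86,550 at 21% = $18,175.50
Fee: $15,785.00 + $33,075.00 + $35,140.00 + $18,175.50 = $102,175.50
$102,175.50 exceeds the $75,750 cap, so the fee is capped at $75,750.00.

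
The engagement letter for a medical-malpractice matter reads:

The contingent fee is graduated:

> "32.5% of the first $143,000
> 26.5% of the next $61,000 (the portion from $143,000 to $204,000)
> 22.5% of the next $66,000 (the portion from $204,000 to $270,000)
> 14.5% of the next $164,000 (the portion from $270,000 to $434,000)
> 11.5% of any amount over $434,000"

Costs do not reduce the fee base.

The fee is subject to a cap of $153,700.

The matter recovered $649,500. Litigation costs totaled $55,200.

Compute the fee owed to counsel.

$126,052.50

Fee base is the gross recovery, $649,500; costs are reimbursed separately.
First $143,000 at 32.5% = $46,475.00
Next $61,000 at 26.5% = $16,165.00
Next $66,000 at 22.5% = $14,850.00
Next $164,000 at 14.5% = $23,780.00
Remaining $215,500 at 11.5% = $24,782.50
Fee: $46,475.00 + $16,165.00 + $14,850.00 + $23,780.00 + $24,782.50 = $126,052.50
$126,052.50 is under the $153,700 cap.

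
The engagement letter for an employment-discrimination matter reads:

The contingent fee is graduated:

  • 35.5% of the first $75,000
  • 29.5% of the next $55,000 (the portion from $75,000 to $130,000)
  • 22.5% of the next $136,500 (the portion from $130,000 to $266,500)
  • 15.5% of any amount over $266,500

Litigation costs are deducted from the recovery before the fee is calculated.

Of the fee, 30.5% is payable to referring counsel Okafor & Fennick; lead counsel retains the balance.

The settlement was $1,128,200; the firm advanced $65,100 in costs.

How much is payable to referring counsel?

Fee base (net of costs): $1,128,200 − $65,100 = $1,063,100
First $75,000 at 35.5% = $26,625.00
Next $55,000 at 29.5% = $16,225.00
Next $136,500 at 22.5% = $30,712.50
Remaining $796,600 at 15.5% = $123,473.00
Fee: $26,625.00 + $16,225.00 + $30,712.50 + $123,473.00 = $197,035.50
Referral share: 30.5% of $197,035.50 = $60,095.83; lead counsel retains $197,035.50 − $60,095.83 = $136,939.67.

$60,095.83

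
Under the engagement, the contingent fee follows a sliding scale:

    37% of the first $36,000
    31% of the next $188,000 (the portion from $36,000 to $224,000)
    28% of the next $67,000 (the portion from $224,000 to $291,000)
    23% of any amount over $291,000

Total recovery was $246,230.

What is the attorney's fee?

$77,824.40

First $36,000 at 37% = $13,320.00
Next $188,000 at 31% = $58,280.00
Remaining $22,230 at 28% = $6,224.40
Fee: $13,320.00 + $58,280.00 + $6,224.40 = $77,824.40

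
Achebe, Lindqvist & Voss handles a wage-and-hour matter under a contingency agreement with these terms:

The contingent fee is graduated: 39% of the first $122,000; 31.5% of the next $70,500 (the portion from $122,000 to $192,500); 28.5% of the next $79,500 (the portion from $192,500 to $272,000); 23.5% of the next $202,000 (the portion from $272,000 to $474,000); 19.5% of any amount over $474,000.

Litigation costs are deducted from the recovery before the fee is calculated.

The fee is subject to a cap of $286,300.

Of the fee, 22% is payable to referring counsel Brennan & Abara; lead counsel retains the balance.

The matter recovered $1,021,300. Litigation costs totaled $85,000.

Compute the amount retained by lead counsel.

Fee base (net of costs): $1,021,300 − $85,000 = $936,300
First $122,000 at 39% = $47,580.00
Next $70,500 at 31.5% = $22,207.50
Next $79,500 at 28.5% = $22,657.50
Next $202,000 at 23.5% = $47,470.00
Remaining $462,300 at 19.5% = $90,148.50
Fee: $47,580.00 + $22,207.50 + $22,657.50 + $47,470.00 + $90,148.50 = $230,063.50
$230,063.50 is under the $286,300 cap.
Referral share: 22% of $230,063.50 = $50,613.97; lead counsel retains $230,063.50 − $50,613.97 = $179,449.53.

$179,449.53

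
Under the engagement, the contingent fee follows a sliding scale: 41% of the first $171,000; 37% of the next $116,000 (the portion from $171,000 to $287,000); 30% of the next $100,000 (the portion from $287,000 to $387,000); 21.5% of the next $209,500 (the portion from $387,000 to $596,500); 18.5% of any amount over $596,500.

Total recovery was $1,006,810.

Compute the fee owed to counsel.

First $171,000 at 41% = $70,110.00
Next $116,000 at 37% = $42,920.00
Next $100,000 at 30% = $30,000.00
Next $209,500 at 21.5% = $45,042.50
Remaining $410,310 at 18.5% = $75,907.35
Fee: $70,110.00 + $42,920.00 + $30,000.00 + $45,042.50 + $75,907.35 = $263,979.85

$263,979.85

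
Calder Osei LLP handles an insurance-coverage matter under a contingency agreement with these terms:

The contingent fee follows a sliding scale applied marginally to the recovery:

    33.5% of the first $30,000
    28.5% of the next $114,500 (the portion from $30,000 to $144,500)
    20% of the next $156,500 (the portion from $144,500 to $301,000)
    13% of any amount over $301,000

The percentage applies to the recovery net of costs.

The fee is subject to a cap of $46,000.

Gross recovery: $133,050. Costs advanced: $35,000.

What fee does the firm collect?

$29,444.25

Fee base (net of costs): $133,050 − $35,000 = $98,050
First $30,000 at 33.5% = $10,050.00
Remaining $68,050 at 28.5% = $19,394.25
Fee: $10,050.00 + $19,394.25 = $29,444.25
$29,444.25 is under the $46,000 cap.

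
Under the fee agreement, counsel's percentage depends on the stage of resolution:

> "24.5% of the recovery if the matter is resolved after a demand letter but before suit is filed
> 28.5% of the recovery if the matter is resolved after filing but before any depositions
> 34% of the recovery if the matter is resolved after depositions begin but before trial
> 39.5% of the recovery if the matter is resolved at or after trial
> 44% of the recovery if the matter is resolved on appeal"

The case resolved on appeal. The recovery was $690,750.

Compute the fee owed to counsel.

$303,930.00

The matter resolved on appeal, so the 44% rate applies.
$690,750 × 44% = $303,930.00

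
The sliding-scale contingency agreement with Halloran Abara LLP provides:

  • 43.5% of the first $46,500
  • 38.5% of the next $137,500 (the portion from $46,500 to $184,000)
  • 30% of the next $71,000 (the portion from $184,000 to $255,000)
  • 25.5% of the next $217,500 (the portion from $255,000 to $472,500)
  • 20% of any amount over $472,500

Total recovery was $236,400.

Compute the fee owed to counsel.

First $46,500 at 43.5% = $20,227.50
Next $137,500 at 38.5% = $52,937.50
Remaining $52,400 at 30% = $15,720.00
Fee: $20,227.50 + $52,937.50 + $15,720.00 = $88,885.00

$88,885.00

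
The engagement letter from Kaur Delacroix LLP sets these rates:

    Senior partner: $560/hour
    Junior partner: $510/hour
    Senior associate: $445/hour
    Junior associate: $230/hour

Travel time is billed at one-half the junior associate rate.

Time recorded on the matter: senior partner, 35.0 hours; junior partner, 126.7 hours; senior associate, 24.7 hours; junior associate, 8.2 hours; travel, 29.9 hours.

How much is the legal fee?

Senior partner: 35.0 × $560 = $19,600.00
Junior partner: 126.7 × $510 = $64,617.00
Senior associate: 24.7 × $445 = $10,991.50
Junior associate: 8.2 × $230 = $1,886.00
Subtotal: $19,600.00 + $64,617.00 + $10,991.50 + $1,886.00 = $97,094.50
Travel: 29.9 × ($230 ÷ 2) = 29.9 × $115.00 = $3,438.50
Total: $97,094.50 + $3,438.50 = $100,533.00

$100,533.00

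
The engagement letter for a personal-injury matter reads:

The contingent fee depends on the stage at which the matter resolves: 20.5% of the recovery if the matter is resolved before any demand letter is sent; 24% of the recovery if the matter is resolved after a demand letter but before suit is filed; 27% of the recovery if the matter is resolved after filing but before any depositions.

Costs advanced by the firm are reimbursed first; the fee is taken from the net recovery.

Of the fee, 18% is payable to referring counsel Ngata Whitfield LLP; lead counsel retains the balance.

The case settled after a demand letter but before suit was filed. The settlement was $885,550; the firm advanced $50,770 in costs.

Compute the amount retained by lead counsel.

Fee base (net of costs): $885,550 − $50,770 = $834,780
The matter settled after a demand letter but before suit was filed, so the 24% rate applies.
$834,780 × 24% = $200,347.20
Referral share: 18% of $200,347.20 = $36,062.50; lead counsel retains $200,347.20 − $36,062.50 = $164,284.70.

$164,284.70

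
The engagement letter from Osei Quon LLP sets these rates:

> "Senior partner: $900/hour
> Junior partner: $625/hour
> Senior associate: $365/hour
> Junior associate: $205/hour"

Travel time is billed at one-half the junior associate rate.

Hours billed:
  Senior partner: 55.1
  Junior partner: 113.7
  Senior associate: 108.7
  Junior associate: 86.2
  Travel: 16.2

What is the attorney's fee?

Senior partner: 55.1 × $900 = $49,590.00
Junior partner: 113.7 × $625 = $71,062.50
Senior associate: 108.7 × $365 = $39,675.50
Junior associate: 86.2 × $205 = $17,671.00
Subtotal: $49,590.00 + $71,062.50 + $39,675.50 + $17,671.00 = $177,999.00
Travel: 16.2 × ($205 ÷ 2) = 16.2 × $102.50 = $1,660.50
Total: $177,999.00 + $1,660.50 = $179,659.50

$179,659.50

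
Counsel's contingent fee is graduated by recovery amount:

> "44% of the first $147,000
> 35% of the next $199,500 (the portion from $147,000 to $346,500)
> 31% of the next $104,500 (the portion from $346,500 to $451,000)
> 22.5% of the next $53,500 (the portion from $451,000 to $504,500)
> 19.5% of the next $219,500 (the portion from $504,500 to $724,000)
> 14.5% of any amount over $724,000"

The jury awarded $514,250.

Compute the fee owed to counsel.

First $147,000 at 44% = $64,680.00
Next $199,500 at 35% = $69,825.00
Next $104,500 at 31% = $32,395.00
Next $53,500 at 22.5% = $12,037.50
Remaining $9,750 at 19.5% = $1,901.25
Fee: $64,680.00 + $69,825.00 + $32,395.00 + $12,037.50 + $1,901.25 = $180,838.75

$180,838.75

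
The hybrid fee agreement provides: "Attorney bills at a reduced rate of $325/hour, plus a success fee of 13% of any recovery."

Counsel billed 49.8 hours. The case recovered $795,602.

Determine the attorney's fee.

Hourly: 49.8 × $325 = $16,185.00
Success fee: 13% of $795,602 = $103,428.26
Total: $16,185.00 + $103,428.26 = $119,613.26

$119,613.26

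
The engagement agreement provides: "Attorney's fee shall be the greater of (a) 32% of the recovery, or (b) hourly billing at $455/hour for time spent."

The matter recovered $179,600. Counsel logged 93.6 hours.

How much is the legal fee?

$57,472.00

(a) 32% of $179,600 = $57,472.00
(b) 93.6 × $455 = $42,588.00
The greater is (a): $57,472.00.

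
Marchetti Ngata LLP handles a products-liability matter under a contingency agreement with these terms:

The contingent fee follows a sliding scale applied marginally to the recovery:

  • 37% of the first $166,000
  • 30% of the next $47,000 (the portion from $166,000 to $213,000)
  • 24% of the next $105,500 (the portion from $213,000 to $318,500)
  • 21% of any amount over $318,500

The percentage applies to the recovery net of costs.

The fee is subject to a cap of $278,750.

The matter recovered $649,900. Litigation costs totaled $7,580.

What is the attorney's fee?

Fee base (net of costs): $649,900 − $7,580 = $642,320
First $166,000 at 37% = $61,420.00
Next $47,000 at 30% = $14,100.00
Next $105,500 at 24% = $25,320.00
Remaining $323,820 at 21% = $68,002.20
Fee: $61,420.00 + $14,100.00 + $25,320.00 + $68,002.20 = $168,842.20
$168,842.20 is under the $278,750 cap.

$168,842.20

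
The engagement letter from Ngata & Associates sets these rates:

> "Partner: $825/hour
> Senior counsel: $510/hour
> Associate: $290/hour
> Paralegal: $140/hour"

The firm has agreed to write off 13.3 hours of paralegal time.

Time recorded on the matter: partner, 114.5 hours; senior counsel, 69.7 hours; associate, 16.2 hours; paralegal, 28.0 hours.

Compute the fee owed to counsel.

$136,765.50

Partner: 114.5 × $825 = $94,462.50
Senior counsel: 69.7 × $510 = $35,547.00
Associate: 16.2 × $290 = $4,698.00
Paralegal: 28.0 × $140 = $3,920.00
Subtotal: $138,627.50
Write-off: 13.3 × $140 = $1,862.00
Total: $138,627.50 − $1,862.00 = $136,765.50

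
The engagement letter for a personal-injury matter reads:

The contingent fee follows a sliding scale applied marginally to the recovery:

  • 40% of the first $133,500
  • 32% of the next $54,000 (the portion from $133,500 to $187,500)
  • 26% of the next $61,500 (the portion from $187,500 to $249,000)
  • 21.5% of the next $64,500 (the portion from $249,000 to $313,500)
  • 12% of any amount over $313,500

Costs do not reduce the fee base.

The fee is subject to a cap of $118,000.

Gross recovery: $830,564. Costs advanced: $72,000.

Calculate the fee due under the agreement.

Fee base is the gross recovery, $830,564; costs are reimbursed separately.
First $133,500 at 40% = $53,400.00
Next $54,000 at 32% = $17,280.00
Next $61,500 at 26% = $15,990.00
Next $64,500 at 21.5% = $13,867.50
Remaining $517,064 at 12% = $62,047.68
Fee: $53,400.00 + $17,280.00 + $15,990.00 + $13,867.50 + $62,047.68 = $162,585.18
$162,585.18 exceeds the $118,000 cap, so the fee is capped at $118,000.00.

$118,000.00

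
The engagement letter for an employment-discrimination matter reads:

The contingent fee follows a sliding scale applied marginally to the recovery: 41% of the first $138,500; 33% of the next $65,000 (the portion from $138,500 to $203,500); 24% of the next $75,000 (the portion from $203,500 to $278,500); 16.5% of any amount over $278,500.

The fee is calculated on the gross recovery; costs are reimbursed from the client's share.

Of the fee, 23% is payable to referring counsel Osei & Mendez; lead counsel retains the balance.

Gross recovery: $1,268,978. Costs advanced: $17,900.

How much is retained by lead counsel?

Fee base is the gross recovery, $1,268,978; costs are reimbursed separately.
First $138,500 at 41% = $56,785.00
Next $65,000 at 33% = $21,450.00
Next $75,000 at 24% = $18,000.00
Remaining $990,478 at 16.5% = $163,428.87
Fee: $56,785.00 + $21,450.00 + $18,000.00 + $163,428.87 = $259,663.87
Referral share: 23% of $259,663.87 = $59,722.69; lead counsel retains $259,663.87 − $59,722.69 = $199,941.18.

$199,941.18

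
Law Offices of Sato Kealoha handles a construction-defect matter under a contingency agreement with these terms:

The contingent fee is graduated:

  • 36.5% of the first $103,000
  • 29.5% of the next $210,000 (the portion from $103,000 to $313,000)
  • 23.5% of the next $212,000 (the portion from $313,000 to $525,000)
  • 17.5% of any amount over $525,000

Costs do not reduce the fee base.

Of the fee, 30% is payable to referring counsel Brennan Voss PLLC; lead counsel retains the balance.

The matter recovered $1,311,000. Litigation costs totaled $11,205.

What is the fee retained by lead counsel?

Fee base is the gross recovery, $1,311,000; costs are reimbursed separately.
First $103,000 at 36.5% = $37,595.00
Next $210,000 at 29.5% = $61,950.00
Next $212,000 at 23.5% = $49,820.00
Remaining $786,000 at 17.5% = $137,550.00
Fee: $37,595.00 + $61,950.00 + $49,820.00 + $137,550.00 = $286,915.00
Referral share: 30% of $286,915.00 = $86,074.50; lead counsel retains $286,915.00 − $86,074.50 = $200,840.50.

$200,840.50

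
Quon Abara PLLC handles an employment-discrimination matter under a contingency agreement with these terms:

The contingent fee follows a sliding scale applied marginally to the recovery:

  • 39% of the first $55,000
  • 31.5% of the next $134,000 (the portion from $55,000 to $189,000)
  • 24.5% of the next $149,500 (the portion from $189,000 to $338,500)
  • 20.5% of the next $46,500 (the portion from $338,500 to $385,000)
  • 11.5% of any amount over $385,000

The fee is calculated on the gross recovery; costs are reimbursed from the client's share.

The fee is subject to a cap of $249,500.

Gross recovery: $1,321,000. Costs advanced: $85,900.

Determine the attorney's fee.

$217,460.00

Fee base is the gross recovery, $1,321,000; costs are reimbursed separately.
First $55,000 at 39% = $21,450.00
Next $134,000 at 31.5% = $42,210.00
Next $149,500 at 24.5% = $36,627.50
Next $46,500 at 20.5% = $9,532.50
Remaining $936,000 at 11.5% = $107,640.00
Fee: $21,450.00 + $42,210.00 + $36,627.50 + $9,532.50 + $107,640.00 = $217,460.00
$217,460.00 is under the $249,500 cap.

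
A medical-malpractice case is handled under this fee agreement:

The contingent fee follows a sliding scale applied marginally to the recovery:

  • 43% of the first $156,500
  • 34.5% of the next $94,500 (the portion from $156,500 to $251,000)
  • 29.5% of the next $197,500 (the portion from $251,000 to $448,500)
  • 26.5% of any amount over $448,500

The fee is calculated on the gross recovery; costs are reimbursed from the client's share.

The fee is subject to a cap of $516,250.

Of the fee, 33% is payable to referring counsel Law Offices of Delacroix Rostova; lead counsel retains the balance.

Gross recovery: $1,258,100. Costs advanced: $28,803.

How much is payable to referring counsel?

$122,992.32

Fee base is the gross recovery, $1,258,100; costs are reimbursed separately.
First $156,500 at 43% = $67,295.00
Next $94,500 at 34.5% = $32,602.50
Next $197,500 at 29.5% = $58,262.50
Remaining $809,600 at 26.5% = $214,544.00
Fee: $67,295.00 + $32,602.50 + $58,262.50 + $214,544.00 = $372,704.00
$372,704.00 is under the $516,250 cap.
Referral share: 33% of $372,704.00 = $122,992.32; lead counsel retains $372,704.00 − $122,992.32 = $249,711.68.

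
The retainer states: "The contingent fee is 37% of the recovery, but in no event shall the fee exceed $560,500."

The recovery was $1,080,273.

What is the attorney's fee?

37% of $1,080,273 = $399,701.01
That is under the $560,500 cap.

$399,701.01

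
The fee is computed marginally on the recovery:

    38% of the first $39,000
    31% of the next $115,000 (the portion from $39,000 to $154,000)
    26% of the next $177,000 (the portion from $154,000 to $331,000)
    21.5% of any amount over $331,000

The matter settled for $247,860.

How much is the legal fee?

First $39,000 at 38% = $14,820.00
Next $115,000 at 31% = $35,650.00
Remaining $93,860 at 26% = $24,403.60
Fee: $14,820.00 + $35,650.00 + $24,403.60 = $74,873.60

$74,873.60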